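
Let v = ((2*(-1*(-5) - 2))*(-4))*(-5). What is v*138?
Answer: 16560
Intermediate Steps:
v = 120 (v = ((2*(5 - 2))*(-4))*(-5) = ((2*3)*(-4))*(-5) = (6*(-4))*(-5) = -24*(-5) = 120)
v*138 = 120*138 = 16560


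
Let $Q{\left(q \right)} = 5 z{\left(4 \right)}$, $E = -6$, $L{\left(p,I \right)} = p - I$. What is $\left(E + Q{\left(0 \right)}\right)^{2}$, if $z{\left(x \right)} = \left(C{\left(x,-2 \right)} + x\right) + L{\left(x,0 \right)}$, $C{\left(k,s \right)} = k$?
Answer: $2916$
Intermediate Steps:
$z{\left(x \right)} = 3 x$ ($z{\left(x \right)} = \left(x + x\right) + \left(x - 0\right) = 2 x + \left(x + 0\right) = 2 x + x = 3 x$)
$Q{\left(q \right)} = 60$ ($Q{\left(q \right)} = 5 \cdot 3 \cdot 4 = 5 \cdot 12 = 60$)
$\left(E + Q{\left(0 \right)}\right)^{2} = \left(-6 + 60\right)^{2} = 54^{2} = 2916$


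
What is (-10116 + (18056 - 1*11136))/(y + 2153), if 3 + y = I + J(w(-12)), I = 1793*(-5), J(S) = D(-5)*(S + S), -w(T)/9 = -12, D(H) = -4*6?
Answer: 3196/11999 ≈ 0.26636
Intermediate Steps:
D(H) = -24
w(T) = 108 (w(T) = -9*(-12) = 108)
J(S) = -48*S (J(S) = -24*(S + S) = -48*S)
I = -8965
y = -14152 (y = -3 + (-8965 - 48*108) = -3 + (-8965 - 5184) = -3 - 14149 = -14152)
(-10116 + (18056 - 1*11136))/(y + 2153) = (-10116 + (18056 - 1*11136))/(-14152 + 2153) = (-10116 + (18056 - 11136))/(-11999) = (-10116 + 6920)*(-1/11999) = -3196*(-1/11999) = 3196/11999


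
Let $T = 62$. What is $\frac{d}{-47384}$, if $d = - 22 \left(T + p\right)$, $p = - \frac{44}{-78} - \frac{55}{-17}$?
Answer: $\frac{479875}{15707796} \approx 0.03055$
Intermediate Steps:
$p = \frac{2519}{663}$ ($p = \left(-44\right) \left(- \frac{1}{78}\right) - - \frac{55}{17} = \frac{22}{39} + \frac{55}{17} = \frac{2519}{663} \approx 3.7994$)
$d = - \frac{959750}{663}$ ($d = - 22 \left(62 + \frac{2519}{663}\right) = \left(-22\right) \frac{43625}{663} = - \frac{959750}{663} \approx -1447.6$)
$\frac{d}{-47384} = - \frac{959750}{663 \left(-47384\right)} = \left(- \frac{959750}{663}\right) \left(- \frac{1}{47384}\right) = \frac{479875}{15707796}$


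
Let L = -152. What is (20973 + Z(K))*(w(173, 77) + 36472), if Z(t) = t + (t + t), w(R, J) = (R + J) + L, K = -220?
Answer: 742846410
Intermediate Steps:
w(R, J) = -152 + J + R (w(R, J) = (R + J) - 152 = (J + R) - 152 = -152 + J + R)
Z(t) = 3*t (Z(t) = t + 2*t = 3*t)
(20973 + Z(K))*(w(173, 77) + 36472) = (20973 + 3*(-220))*((-152 + 77 + 173) + 36472) = (20973 - 660)*(98 + 36472) = 20313*36570 = 742846410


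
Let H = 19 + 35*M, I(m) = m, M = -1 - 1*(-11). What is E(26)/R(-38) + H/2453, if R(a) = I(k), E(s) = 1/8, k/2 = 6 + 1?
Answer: 43781/274736 ≈ 0.15936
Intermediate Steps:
k = 14 (k = 2*(6 + 1) = 2*7 = 14)
E(s) = 1/8
M = 10 (M = -1 + 11 = 10)
R(a) = 14
H = 369 (H = 19 + 35*10 = 19 + 350 = 369)
E(26)/R(-38) + H/2453 = (1/8)/14 + 369/2453 = (1/8)*(1/14) + 369*(1/2453) = 1/112 + 369/2453 = 43781/274736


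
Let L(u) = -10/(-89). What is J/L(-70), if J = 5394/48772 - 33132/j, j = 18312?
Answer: -15803531/1045310 ≈ -15.119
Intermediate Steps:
L(u) = 10/89 (L(u) = -10*(-1/89) = 10/89)
J = -15803531/9303259 (J = 5394/48772 - 33132/18312 = 5394*(1/48772) - 33132*1/18312 = 2697/24386 - 2761/1526 = -15803531/9303259 ≈ -1.6987)
J/L(-70) = -15803531/(9303259*10/89) = -15803531/9303259*89/10 = -15803531/1045310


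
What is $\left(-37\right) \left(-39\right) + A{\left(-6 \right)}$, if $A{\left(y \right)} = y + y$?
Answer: $1431$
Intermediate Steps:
$A{\left(y \right)} = 2 y$
$\left(-37\right) \left(-39\right) + A{\left(-6 \right)} = \left(-37\right) \left(-39\right) + 2 \left(-6\right) = 1443 - 12 = 1431$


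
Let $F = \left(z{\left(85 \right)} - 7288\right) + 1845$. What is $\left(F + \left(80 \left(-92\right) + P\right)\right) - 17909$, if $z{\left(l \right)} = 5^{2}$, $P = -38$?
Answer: $-30725$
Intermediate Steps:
$z{\left(l \right)} = 25$
$F = -5418$ ($F = \left(25 - 7288\right) + 1845 = -7263 + 1845 = -5418$)
$\left(F + \left(80 \left(-92\right) + P\right)\right) - 17909 = \left(-5418 + \left(80 \left(-92\right) - 38\right)\right) - 17909 = \left(-5418 - 7398\right) - 17909 = -12816 - 17909 = -30725$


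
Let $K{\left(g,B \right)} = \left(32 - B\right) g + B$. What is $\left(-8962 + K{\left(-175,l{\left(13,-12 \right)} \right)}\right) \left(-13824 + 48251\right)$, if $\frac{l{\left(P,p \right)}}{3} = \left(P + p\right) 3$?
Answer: $-446793606$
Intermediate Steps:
$l{\left(P,p \right)} = 9 P + 9 p$ ($l{\left(P,p \right)} = 3 \left(P + p\right) 3 = 3 \left(3 P + 3 p\right) = 9 P + 9 p$)
$K{\left(g,B \right)} = B + g \left(32 - B\right)$ ($K{\left(g,B \right)} = g \left(32 - B\right) + B = B + g \left(32 - B\right)$)
$\left(-8962 + K{\left(-175,l{\left(13,-12 \right)} \right)}\right) \left(-13824 + 48251\right) = \left(-8962 + \left(\left(9 \cdot 13 + 9 \left(-12\right)\right) + 32 \left(-175\right) - \left(9 \cdot 13 + 9 \left(-12\right)\right) \left(-175\right)\right)\right) \left(-13824 + 48251\right) = \left(-8962 - \left(5591 + \left(117 - 108\right) \left(-175\right)\right)\right) 34427 = \left(-8962 - \left(5591 - 1575\right)\right) 34427 = \left(-8962 + \left(9 - 5600 + 1575\right)\right) 34427 = \left(-8962 - 4016\right) 34427 = \left(-12978\right) 34427 = -446793606$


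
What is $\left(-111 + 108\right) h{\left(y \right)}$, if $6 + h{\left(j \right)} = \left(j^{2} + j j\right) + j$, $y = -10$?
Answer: $-552$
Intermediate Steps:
$h{\left(j \right)} = -6 + j + 2 j^{2}$ ($h{\left(j \right)} = -6 + \left(\left(j^{2} + j j\right) + j\right) = -6 + \left(\left(j^{2} + j^{2}\right) + j\right) = -6 + \left(2 j^{2} + j\right) = -6 + \left(j + 2 j^{2}\right) = -6 + j + 2 j^{2}$)
$\left(-111 + 108\right) h{\left(y \right)} = \left(-111 + 108\right) \left(-6 - 10 + 2 \left(-10\right)^{2}\right) = - 3 \left(-6 - 10 + 2 \cdot 100\right) = - 3 \left(-6 - 10 + 200\right) = \left(-3\right) 184 = -552$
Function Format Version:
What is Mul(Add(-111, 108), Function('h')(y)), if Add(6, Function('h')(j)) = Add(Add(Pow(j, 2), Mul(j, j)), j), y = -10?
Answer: -552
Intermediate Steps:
Function('h')(j) = Add(-6, j, Mul(2, Pow(j, 2))) (Function('h')(j) = Add(-6, Add(Add(Pow(j, 2), Mul(j, j)), j)) = Add(-6, Add(Add(Pow(j, 2), Pow(j, 2)), j)) = Add(-6, Add(Mul(2, Pow(j, 2)), j)) = Add(-6, Add(j, Mul(2, Pow(j, 2)))) = Add(-6, j, Mul(2, Pow(j, 2))))
Mul(Add(-111, 108), Function('h')(y)) = Mul(Add(-111, 108), Add(-6, -10, Mul(2, Pow(-10, 2)))) = Mul(-3, Add(-6, -10, Mul(2, 100))) = Mul(-3, Add(-6, -10, 200)) = Mul(-3, 184) = -552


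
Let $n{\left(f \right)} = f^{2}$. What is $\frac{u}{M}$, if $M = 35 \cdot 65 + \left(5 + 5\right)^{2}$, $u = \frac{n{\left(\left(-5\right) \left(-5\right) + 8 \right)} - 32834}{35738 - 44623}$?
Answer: $\frac{6349}{4220375} \approx 0.0015044$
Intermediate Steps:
$u = \frac{6349}{1777}$ ($u = \frac{\left(\left(-5\right) \left(-5\right) + 8\right)^{2} - 32834}{35738 - 44623} = \frac{\left(25 + 8\right)^{2} - 32834}{-8885} = \left(33^{2} - 32834\right) \left(- \frac{1}{8885}\right) = \left(1089 - 32834\right) \left(- \frac{1}{8885}\right) = \left(-31745\right) \left(- \frac{1}{8885}\right) = \frac{6349}{1777} \approx 3.5729$)
$M = 2375$ ($M = 2275 + 10^{2} = 2275 + 100 = 2375$)
$\frac{u}{M} = \frac{6349}{1777 \cdot 2375} = \frac{6349}{1777} \cdot \frac{1}{2375} = \frac{6349}{4220375}$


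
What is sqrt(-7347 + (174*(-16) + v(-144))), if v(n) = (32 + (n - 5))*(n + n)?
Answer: sqrt(23565) ≈ 153.51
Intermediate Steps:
v(n) = 2*n*(27 + n) (v(n) = (32 + (-5 + n))*(2*n) = (27 + n)*(2*n) = 2*n*(27 + n))
sqrt(-7347 + (174*(-16) + v(-144))) = sqrt(-7347 + (174*(-16) + 2*(-144)*(27 - 144))) = sqrt(-7347 + (-2784 + 2*(-144)*(-117))) = sqrt(-7347 + (-2784 + 33696)) = sqrt(-7347 + 30912) = sqrt(23565)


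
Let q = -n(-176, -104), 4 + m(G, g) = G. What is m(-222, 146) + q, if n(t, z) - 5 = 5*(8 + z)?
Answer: 249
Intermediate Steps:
m(G, g) = -4 + G
n(t, z) = 45 + 5*z (n(t, z) = 5 + 5*(8 + z) = 5 + (40 + 5*z) = 45 + 5*z)
q = 475 (q = -(45 + 5*(-104)) = -(45 - 520) = -1*(-475) = 475)
m(-222, 146) + q = (-4 - 222) + 475 = -226 + 475 = 249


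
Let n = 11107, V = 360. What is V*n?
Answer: 3998520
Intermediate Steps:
V*n = 360*11107 = 3998520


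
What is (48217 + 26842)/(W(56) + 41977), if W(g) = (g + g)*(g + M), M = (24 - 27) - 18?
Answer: 75059/45897 ≈ 1.6354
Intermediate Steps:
M = -21 (M = -3 - 18 = -21)
W(g) = 2*g*(-21 + g) (W(g) = (g + g)*(g - 21) = (2*g)*(-21 + g) = 2*g*(-21 + g))
(48217 + 26842)/(W(56) + 41977) = (48217 + 26842)/(2*56*(-21 + 56) + 41977) = 75059/(2*56*35 + 41977) = 75059/(3920 + 41977) = 75059/45897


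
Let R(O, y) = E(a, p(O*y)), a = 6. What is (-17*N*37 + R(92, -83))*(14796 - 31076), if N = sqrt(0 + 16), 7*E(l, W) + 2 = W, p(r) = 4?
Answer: 286690800/7 ≈ 4.0956e+7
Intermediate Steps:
E(l, W) = -2/7 + W/7
R(O, y) = 2/7 (R(O, y) = -2/7 + (1/7)*4 = -2/7 + 4/7 = 2/7)
N = 4 (N = sqrt(16) = 4)
(-17*N*37 + R(92, -83))*(14796 - 31076) = (-17*4*37 + 2/7)*(14796 - 31076) = (-68*37 + 2/7)*(-16280) = (-2516 + 2/7)*(-16280) = -17610/7*(-16280) = 286690800/7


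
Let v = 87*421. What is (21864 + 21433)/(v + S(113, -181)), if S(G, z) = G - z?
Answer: 43297/36921 ≈ 1.1727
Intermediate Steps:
v = 36627
(21864 + 21433)/(v + S(113, -181)) = (21864 + 21433)/(36627 + (113 - 1*(-181))) = 43297/(36627 + (113 + 181)) = 43297/(36627 + 294) = 43297/36921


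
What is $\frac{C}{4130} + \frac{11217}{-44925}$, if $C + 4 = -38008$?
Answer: $- \frac{58467177}{6184675} \approx -9.4536$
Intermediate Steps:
$C = -38012$ ($C = -4 - 38008 = -38012$)
$\frac{C}{4130} + \frac{11217}{-44925} = - \frac{38012}{4130} + \frac{11217}{-44925} = \left(-38012\right) \frac{1}{4130} + 11217 \left(- \frac{1}{44925}\right) = - \frac{19006}{2065} - \frac{3739}{14975} = - \frac{58467177}{6184675}$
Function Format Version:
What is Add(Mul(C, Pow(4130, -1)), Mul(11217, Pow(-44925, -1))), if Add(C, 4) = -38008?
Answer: Rational(-58467177, 6184675) ≈ -9.4536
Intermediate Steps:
C = -38012 (C = Add(-4, -38008) = -38012)
Add(Mul(C, Pow(4130, -1)), Mul(11217, Pow(-44925, -1))) = Add(Mul(-38012, Pow(4130, -1)), Mul(11217, Pow(-44925, -1))) = Add(Mul(-38012, Rational(1, 4130)), Mul(11217, Rational(-1, 44925))) = Add(Rational(-19006, 2065), Rational(-3739, 14975)) = Rational(-58467177, 6184675)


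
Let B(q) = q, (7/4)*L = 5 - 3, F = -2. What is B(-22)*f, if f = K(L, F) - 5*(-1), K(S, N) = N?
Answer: -66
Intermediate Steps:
L = 8/7 (L = 4*(5 - 3)/7 = (4/7)*2 = 8/7 ≈ 1.1429)
f = 3 (f = -2 - 5*(-1) = -2 + 5 = 3)
B(-22)*f = -22*3 = -66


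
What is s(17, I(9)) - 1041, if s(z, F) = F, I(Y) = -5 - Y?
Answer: -1055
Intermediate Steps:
s(17, I(9)) - 1041 = (-5 - 1*9) - 1041 = (-5 - 9) - 1041 = -14 - 1041 = -1055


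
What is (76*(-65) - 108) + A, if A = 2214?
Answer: -2834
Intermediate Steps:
(76*(-65) - 108) + A = (76*(-65) - 108) + 2214 = (-4940 - 108) + 2214 = -5048 + 2214 = -2834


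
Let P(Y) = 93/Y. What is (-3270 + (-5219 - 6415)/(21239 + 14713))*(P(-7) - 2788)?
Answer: 54893375773/5992 ≈ 9.1611e+6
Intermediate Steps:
(-3270 + (-5219 - 6415)/(21239 + 14713))*(P(-7) - 2788) = (-3270 + (-5219 - 6415)/(21239 + 14713))*(93/(-7) - 2788) = (-3270 - 11634/35952)*(93*(-⅐) - 2788) = (-3270 - 11634*1/35952)*(-93/7 - 2788) = (-3270 - 277/856)*(-19609/7) = -2799397/856*(-19609/7) = 54893375773/5992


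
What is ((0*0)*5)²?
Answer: 0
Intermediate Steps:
((0*0)*5)² = (0*5)² = 0² = 0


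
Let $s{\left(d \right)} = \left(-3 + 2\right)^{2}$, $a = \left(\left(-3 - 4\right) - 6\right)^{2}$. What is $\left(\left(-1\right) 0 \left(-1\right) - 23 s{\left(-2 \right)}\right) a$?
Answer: $-3887$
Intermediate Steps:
$a = 169$ ($a = \left(-7 - 6\right)^{2} = \left(-13\right)^{2} = 169$)
$s{\left(d \right)} = 1$ ($s{\left(d \right)} = \left(-1\right)^{2} = 1$)
$\left(\left(-1\right) 0 \left(-1\right) - 23 s{\left(-2 \right)}\right) a = \left(\left(-1\right) 0 \left(-1\right) - 23\right) 169 = \left(0 \left(-1\right) - 23\right) 169 = \left(0 - 23\right) 169 = \left(-23\right) 169 = -3887$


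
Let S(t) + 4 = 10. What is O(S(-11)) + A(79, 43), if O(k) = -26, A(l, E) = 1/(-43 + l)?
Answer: -935/36 ≈ -25.972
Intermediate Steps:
S(t) = 6 (S(t) = -4 + 10 = 6)
O(S(-11)) + A(79, 43) = -26 + 1/(-43 + 79) = -26 + 1/36 = -935/36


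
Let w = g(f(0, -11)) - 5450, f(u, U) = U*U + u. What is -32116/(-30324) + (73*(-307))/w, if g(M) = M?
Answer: 416212/79059 ≈ 5.2646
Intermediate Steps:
f(u, U) = u + U**2 (f(u, U) = U**2 + u = u + U**2)
w = -5329 (w = (0 + (-11)**2) - 5450 = (0 + 121) - 5450 = 121 - 5450 = -5329)
-32116/(-30324) + (73*(-307))/w = -32116/(-30324) + (73*(-307))/(-5329) = -32116*(-1/30324) - 22411*(-1/5329) = 1147/1083 + 307/73 = 416212/79059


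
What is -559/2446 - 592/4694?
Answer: -2035989/5740762 ≈ -0.35465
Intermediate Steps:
-559/2446 - 592/4694 = -559*1/2446 - 592*1/4694 = -559/2446 - 296/2347 = -2035989/5740762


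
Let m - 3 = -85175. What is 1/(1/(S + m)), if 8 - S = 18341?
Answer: -103505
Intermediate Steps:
S = -18333 (S = 8 - 1*18341 = 8 - 18341 = -18333)
m = -85172 (m = 3 - 85175 = -85172)
1/(1/(S + m)) = 1/(1/(-18333 - 85172)) = 1/(1/(-103505)) = 1/(-1/103505) = -103505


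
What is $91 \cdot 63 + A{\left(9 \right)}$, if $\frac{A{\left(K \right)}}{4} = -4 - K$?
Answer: $5681$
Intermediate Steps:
$A{\left(K \right)} = -16 - 4 K$ ($A{\left(K \right)} = 4 \left(-4 - K\right) = -16 - 4 K$)
$91 \cdot 63 + A{\left(9 \right)} = 91 \cdot 63 - 52 = 5733 - 52 = 5681$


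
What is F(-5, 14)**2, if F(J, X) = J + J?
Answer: 100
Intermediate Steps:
F(J, X) = 2*J
F(-5, 14)**2 = (2*(-5))**2 = (-10)**2 = 100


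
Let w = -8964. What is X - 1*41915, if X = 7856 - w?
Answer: -25095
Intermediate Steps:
X = 16820 (X = 7856 - 1*(-8964) = 7856 + 8964 = 16820)
X - 1*41915 = 16820 - 1*41915 = 16820 - 41915 = -25095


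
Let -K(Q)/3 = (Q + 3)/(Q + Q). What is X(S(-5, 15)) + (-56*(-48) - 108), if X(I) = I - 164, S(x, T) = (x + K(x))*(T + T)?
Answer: 2248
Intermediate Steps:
K(Q) = -3*(3 + Q)/(2*Q) (K(Q) = -3*(Q + 3)/(Q + Q) = -3*(3 + Q)/(2*Q))
S(x, T) = 2*T*(x + 3*(-3 - x)/(2*x)) (S(x, T) = (x + 3*(-3 - x)/(2*x))*(T + T) = (x + 3*(-3 - x)/(2*x))*(2*T) = 2*T*(x + 3*(-3 - x)/(2*x)))
X(I) = -164 + I
X(S(-5, 15)) + (-56*(-48) - 108) = (-164 + 15*(-9 - 3*(-5) + 2*(-5)**2)/(-5)) + (-56*(-48) - 108) = (-164 + 15*(-1/5)*(-9 + 15 + 2*25)) + (2688 - 108) = (-164 + 15*(-1/5)*(-9 + 15 + 50)) + 2580 = (-164 + 15*(-1/5)*56) + 2580 = (-164 - 168) + 2580 = -332 + 2580 = 2248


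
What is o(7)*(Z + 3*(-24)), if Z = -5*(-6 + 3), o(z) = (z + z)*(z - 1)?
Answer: -4788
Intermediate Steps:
o(z) = 2*z*(-1 + z) (o(z) = (2*z)*(-1 + z) = 2*z*(-1 + z))
Z = 15 (Z = -5*(-3) = 15)
o(7)*(Z + 3*(-24)) = (2*7*(-1 + 7))*(15 + 3*(-24)) = (2*7*6)*(15 - 72) = 84*(-57) = -4788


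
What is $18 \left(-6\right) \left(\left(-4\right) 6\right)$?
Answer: $2592$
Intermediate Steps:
$18 \left(-6\right) \left(\left(-4\right) 6\right) = \left(-108\right) \left(-24\right) = 2592$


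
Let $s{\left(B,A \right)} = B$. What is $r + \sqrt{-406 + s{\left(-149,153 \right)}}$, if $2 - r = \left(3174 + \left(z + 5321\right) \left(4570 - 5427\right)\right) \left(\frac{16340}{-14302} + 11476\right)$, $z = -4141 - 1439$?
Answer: $- \frac{18474000604420}{7151} + i \sqrt{555} \approx -2.5834 \cdot 10^{9} + 23.558 i$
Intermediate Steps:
$z = -5580$
$r = - \frac{18474000604420}{7151}$ ($r = 2 - \left(3174 + \left(-5580 + 5321\right) \left(4570 - 5427\right)\right) \left(\frac{16340}{-14302} + 11476\right) = 2 - \left(3174 - -221963\right) \left(16340 \left(- \frac{1}{14302}\right) + 11476\right) = 2 - \left(3174 + 221963\right) \left(- \frac{8170}{7151} + 11476\right) = 2 - 225137 \cdot \frac{82056706}{7151} = 2 - \frac{18474000618722}{7151} = - \frac{18474000604420}{7151} \approx -2.5834 \cdot 10^{9}$)
$r + \sqrt{-406 + s{\left(-149,153 \right)}} = - \frac{18474000604420}{7151} + \sqrt{-406 - 149} = - \frac{18474000604420}{7151} + \sqrt{-555} = - \frac{18474000604420}{7151} + i \sqrt{555}$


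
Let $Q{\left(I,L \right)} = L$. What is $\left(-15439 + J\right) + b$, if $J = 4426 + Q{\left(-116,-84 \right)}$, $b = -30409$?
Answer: $-41506$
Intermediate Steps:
$J = 4342$ ($J = 4426 - 84 = 4342$)
$\left(-15439 + J\right) + b = \left(-15439 + 4342\right) - 30409 = -11097 - 30409 = -41506$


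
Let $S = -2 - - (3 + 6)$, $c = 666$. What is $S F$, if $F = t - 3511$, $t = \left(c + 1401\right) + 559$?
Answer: $-6195$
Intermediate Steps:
$S = 7$ ($S = -2 - \left(-1\right) 9 = -2 - -9 = -2 + 9 = 7$)
$t = 2626$ ($t = \left(666 + 1401\right) + 559 = 2067 + 559 = 2626$)
$F = -885$ ($F = 2626 - 3511 = -885$)
$S F = 7 \left(-885\right) = -6195$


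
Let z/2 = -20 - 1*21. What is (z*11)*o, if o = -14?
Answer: 12628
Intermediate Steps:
z = -82 (z = 2*(-20 - 1*21) = 2*(-20 - 21) = 2*(-41) = -82)
(z*11)*o = -82*11*(-14) = -902*(-14) = 12628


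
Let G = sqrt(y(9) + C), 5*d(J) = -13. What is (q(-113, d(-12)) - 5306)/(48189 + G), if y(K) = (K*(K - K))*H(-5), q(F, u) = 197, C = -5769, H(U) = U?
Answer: -27355289/258020610 + 1703*I*sqrt(641)/258020610 ≈ -0.10602 + 0.0001671*I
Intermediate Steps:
d(J) = -13/5 (d(J) = (1/5)*(-13) = -13/5)
y(K) = 0 (y(K) = (K*(K - K))*(-5) = (K*0)*(-5) = 0*(-5) = 0)
G = 3*I*sqrt(641) (G = sqrt(0 - 5769) = sqrt(-5769) = 3*I*sqrt(641) ≈ 75.954*I)
(q(-113, d(-12)) - 5306)/(48189 + G) = (197 - 5306)/(48189 + 3*I*sqrt(641)) = -5109/(48189 + 3*I*sqrt(641))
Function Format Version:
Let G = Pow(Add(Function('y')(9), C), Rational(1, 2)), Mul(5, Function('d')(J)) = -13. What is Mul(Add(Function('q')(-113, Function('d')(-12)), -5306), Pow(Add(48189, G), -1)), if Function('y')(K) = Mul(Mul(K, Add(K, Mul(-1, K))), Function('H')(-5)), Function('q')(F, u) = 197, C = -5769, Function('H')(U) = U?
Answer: Add(Rational(-27355289, 258020610), Mul(Rational(1703, 258020610), I, Pow(641, Rational(1, 2)))) ≈ Add(-0.10602, Mul(0.00016710, I))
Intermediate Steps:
Function('d')(J) = Rational(-13, 5) (Function('d')(J) = Mul(Rational(1, 5), -13) = Rational(-13, 5))
Function('y')(K) = 0 (Function('y')(K) = Mul(Mul(K, Add(K, Mul(-1, K))), -5) = Mul(Mul(K, 0), -5) = Mul(0, -5) = 0)
G = Mul(3, I, Pow(641, Rational(1, 2))) (G = Pow(Add(0, -5769), Rational(1, 2)) = Pow(-5769, Rational(1, 2)) = Mul(3, I, Pow(641, Rational(1, 2))) ≈ Mul(75.954, I))
Mul(Add(Function('q')(-113, Function('d')(-12)), -5306), Pow(Add(48189, G), -1)) = Mul(Add(197, -5306), Pow(Add(48189, Mul(3, I, Pow(641, Rational(1, 2)))), -1)) = Mul(-5109, Pow(Add(48189, Mul(3, I, Pow(641, Rational(1, 2)))), -1))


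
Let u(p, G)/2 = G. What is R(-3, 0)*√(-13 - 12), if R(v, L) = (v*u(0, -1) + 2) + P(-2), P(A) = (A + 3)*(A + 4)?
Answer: 50*I ≈ 50.0*I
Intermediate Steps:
u(p, G) = 2*G
P(A) = (3 + A)*(4 + A)
R(v, L) = 4 - 2*v (R(v, L) = (v*(2*(-1)) + 2) + (12 + (-2)² + 7*(-2)) = (v*(-2) + 2) + (12 + 4 - 14) = (-2*v + 2) + 2 = (2 - 2*v) + 2 = 4 - 2*v)
R(-3, 0)*√(-13 - 12) = (4 - 2*(-3))*√(-13 - 12) = (4 + 6)*√(-25) = 10*(5*I) = 50*I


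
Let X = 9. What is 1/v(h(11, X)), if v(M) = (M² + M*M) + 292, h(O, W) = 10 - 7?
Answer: 1/310 ≈ 0.0032258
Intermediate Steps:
h(O, W) = 3
v(M) = 292 + 2*M² (v(M) = (M² + M²) + 292 = 2*M² + 292 = 292 + 2*M²)
1/v(h(11, X)) = 1/(292 + 2*3²) = 1/(292 + 2*9) = 1/(292 + 18) = 1/310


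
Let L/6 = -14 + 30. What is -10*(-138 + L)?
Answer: 420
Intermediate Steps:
L = 96 (L = 6*(-14 + 30) = 6*16 = 96)
-10*(-138 + L) = -10*(-138 + 96) = -10*(-42) = 420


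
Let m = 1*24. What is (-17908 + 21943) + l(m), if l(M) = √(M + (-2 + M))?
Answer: 4035 + √46 ≈ 4041.8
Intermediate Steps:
m = 24
l(M) = √(-2 + 2*M)
(-17908 + 21943) + l(m) = (-17908 + 21943) + √(-2 + 2*24) = 4035 + √(-2 + 48) = 4035 + √46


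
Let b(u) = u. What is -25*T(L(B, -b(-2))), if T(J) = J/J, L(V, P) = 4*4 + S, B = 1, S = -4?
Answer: -25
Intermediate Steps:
L(V, P) = 12 (L(V, P) = 4*4 - 4 = 16 - 4 = 12)
T(J) = 1
-25*T(L(B, -b(-2))) = -25*1 = -25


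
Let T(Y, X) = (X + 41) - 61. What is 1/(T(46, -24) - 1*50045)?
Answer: -1/50089 ≈ -1.9964e-5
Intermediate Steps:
T(Y, X) = -20 + X (T(Y, X) = (41 + X) - 61 = -20 + X)
1/(T(46, -24) - 1*50045) = 1/((-20 - 24) - 1*50045) = 1/(-44 - 50045) = 1/(-50089) = -1/50089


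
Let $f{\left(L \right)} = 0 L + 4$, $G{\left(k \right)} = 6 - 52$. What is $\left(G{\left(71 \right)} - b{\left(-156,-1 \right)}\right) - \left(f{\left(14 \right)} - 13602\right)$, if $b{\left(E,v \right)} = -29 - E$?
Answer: $13425$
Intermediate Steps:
$G{\left(k \right)} = -46$
$f{\left(L \right)} = 4$ ($f{\left(L \right)} = 0 + 4 = 4$)
$\left(G{\left(71 \right)} - b{\left(-156,-1 \right)}\right) - \left(f{\left(14 \right)} - 13602\right) = \left(-46 - \left(-29 - -156\right)\right) - \left(4 - 13602\right) = \left(-46 - \left(-29 + 156\right)\right) - \left(4 - 13602\right) = \left(-46 - 127\right) - -13598 = \left(-46 - 127\right) + 13598 = -173 + 13598 = 13425$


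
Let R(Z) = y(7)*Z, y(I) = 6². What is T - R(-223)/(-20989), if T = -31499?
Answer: -661140539/20989 ≈ -31499.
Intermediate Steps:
y(I) = 36
R(Z) = 36*Z
T - R(-223)/(-20989) = -31499 - 36*(-223)/(-20989) = -31499 - (-8028)*(-1)/20989 = -31499 - 1*8028/20989 = -31499 - 8028/20989 = -661140539/20989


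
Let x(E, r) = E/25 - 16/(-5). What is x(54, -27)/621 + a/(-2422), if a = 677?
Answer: -10185877/37601550 ≈ -0.27089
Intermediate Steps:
x(E, r) = 16/5 + E/25 (x(E, r) = E*(1/25) - 16*(-⅕) = E/25 + 16/5 = 16/5 + E/25)
x(54, -27)/621 + a/(-2422) = (16/5 + (1/25)*54)/621 + 677/(-2422) = (16/5 + 54/25)*(1/621) + 677*(-1/2422) = (134/25)*(1/621) - 677/2422 = 134/15525 - 677/2422 = -10185877/37601550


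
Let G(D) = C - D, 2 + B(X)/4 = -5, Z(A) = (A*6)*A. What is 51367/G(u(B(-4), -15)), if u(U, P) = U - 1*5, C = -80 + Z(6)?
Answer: 51367/169 ≈ 303.95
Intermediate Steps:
Z(A) = 6*A² (Z(A) = (6*A)*A = 6*A²)
B(X) = -28 (B(X) = -8 + 4*(-5) = -8 - 20 = -28)
C = 136 (C = -80 + 6*6² = -80 + 6*36 = -80 + 216 = 136)
u(U, P) = -5 + U (u(U, P) = U - 5 = -5 + U)
G(D) = 136 - D
51367/G(u(B(-4), -15)) = 51367/(136 - (-5 - 28)) = 51367/(136 - 1*(-33)) = 51367/(136 + 33) = 51367/169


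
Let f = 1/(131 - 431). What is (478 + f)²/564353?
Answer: 20563273201/50791770000 ≈ 0.40485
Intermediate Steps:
f = -1/300 (f = 1/(-300) = -1/300 ≈ -0.0033333)
(478 + f)²/564353 = (478 - 1/300)²/564353 = (143399/300)²*(1/564353) = (20563273201/90000)*(1/564353) = 20563273201/50791770000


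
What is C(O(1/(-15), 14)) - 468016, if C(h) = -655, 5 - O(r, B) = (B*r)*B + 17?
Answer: -468671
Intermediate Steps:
O(r, B) = -12 - r*B² (O(r, B) = 5 - ((B*r)*B + 17) = 5 - (r*B² + 17) = 5 - (17 + r*B²) = 5 + (-17 - r*B²) = -12 - r*B²)
C(O(1/(-15), 14)) - 468016 = -655 - 468016 = -468671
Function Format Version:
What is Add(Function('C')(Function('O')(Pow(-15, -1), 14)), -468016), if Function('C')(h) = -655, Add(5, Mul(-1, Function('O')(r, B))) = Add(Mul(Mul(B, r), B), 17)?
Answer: -468671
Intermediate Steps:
Function('O')(r, B) = Add(-12, Mul(-1, r, Pow(B, 2))) (Function('O')(r, B) = Add(5, Mul(-1, Add(Mul(Mul(B, r), B), 17))) = Add(5, Mul(-1, Add(Mul(r, Pow(B, 2)), 17))) = Add(5, Mul(-1, Add(17, Mul(r, Pow(B, 2))))) = Add(5, Add(-17, Mul(-1, r, Pow(B, 2)))) = Add(-12, Mul(-1, r, Pow(B, 2))))
Add(Function('C')(Function('O')(Pow(-15, -1), 14)), -468016) = Add(-655, -468016) = -468671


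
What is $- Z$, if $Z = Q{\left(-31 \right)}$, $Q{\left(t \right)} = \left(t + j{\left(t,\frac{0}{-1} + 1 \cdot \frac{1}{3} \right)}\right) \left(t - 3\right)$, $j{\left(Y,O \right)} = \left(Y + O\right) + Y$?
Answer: $- \frac{9452}{3} \approx -3150.7$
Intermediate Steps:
$j{\left(Y,O \right)} = O + 2 Y$ ($j{\left(Y,O \right)} = \left(O + Y\right) + Y = O + 2 Y$)
$Q{\left(t \right)} = \left(-3 + t\right) \left(\frac{1}{3} + 3 t\right)$ ($Q{\left(t \right)} = \left(t + \left(\left(\frac{0}{-1} + 1 \cdot \frac{1}{3}\right) + 2 t\right)\right) \left(t - 3\right) = \left(t + \left(\left(0 \left(-1\right) + 1 \cdot \frac{1}{3}\right) + 2 t\right)\right) \left(-3 + t\right) = \left(t + \left(\left(0 + \frac{1}{3}\right) + 2 t\right)\right) \left(-3 + t\right) = \left(t + \left(\frac{1}{3} + 2 t\right)\right) \left(-3 + t\right) = \left(\frac{1}{3} + 3 t\right) \left(-3 + t\right) = \left(-3 + t\right) \left(\frac{1}{3} + 3 t\right)$)
$Z = \frac{9452}{3}$ ($Z = -1 + 3 \left(-31\right)^{2} - - \frac{806}{3} = -1 + 3 \cdot 961 + \frac{806}{3} = -1 + 2883 + \frac{806}{3} = \frac{9452}{3} \approx 3150.7$)
$- Z = \left(-1\right) \frac{9452}{3} = - \frac{9452}{3}$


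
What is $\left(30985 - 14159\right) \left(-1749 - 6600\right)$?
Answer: $-140480274$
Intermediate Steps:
$\left(30985 - 14159\right) \left(-1749 - 6600\right) = 16826 \left(-8349\right) = -140480274$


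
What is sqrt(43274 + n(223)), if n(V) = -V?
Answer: sqrt(43051) ≈ 207.49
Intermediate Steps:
sqrt(43274 + n(223)) = sqrt(43274 - 1*223) = sqrt(43274 - 223) = sqrt(43051)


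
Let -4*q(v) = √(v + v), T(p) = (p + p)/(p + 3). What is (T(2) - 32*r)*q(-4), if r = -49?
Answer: -3922*I*√2/5 ≈ -1109.3*I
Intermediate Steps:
T(p) = 2*p/(3 + p) (T(p) = (2*p)/(3 + p) = 2*p/(3 + p))
q(v) = -√2*√v/4 (q(v) = -√(v + v)/4 = -√2*√v/4)
(T(2) - 32*r)*q(-4) = (2*2/(3 + 2) - 32*(-49))*(-√2*√(-4)/4) = (2*2/5 + 1568)*(-√2*2*I/4) = (2*2*(⅕) + 1568)*(-I*√2/2) = (⅘ + 1568)*(-I*√2/2) = 7844*(-I*√2/2)/5 = -3922*I*√2/5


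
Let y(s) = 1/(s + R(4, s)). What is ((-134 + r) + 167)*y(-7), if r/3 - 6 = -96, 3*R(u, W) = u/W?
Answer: 4977/151 ≈ 32.960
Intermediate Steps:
R(u, W) = u/(3*W) (R(u, W) = (u/W)/3 = u/(3*W))
y(s) = 1/(s + 4/(3*s)) (y(s) = 1/(s + (⅓)*4/s) = 1/(s + 4/(3*s)))
r = -270 (r = 18 + 3*(-96) = 18 - 288 = -270)
((-134 + r) + 167)*y(-7) = ((-134 - 270) + 167)*(3*(-7)/(4 + 3*(-7)²)) = (-404 + 167)*(3*(-7)/(4 + 3*49)) = -711*(-7)/(4 + 147) = -711*(-7)/151 = -237*(-21/151) = 4977/151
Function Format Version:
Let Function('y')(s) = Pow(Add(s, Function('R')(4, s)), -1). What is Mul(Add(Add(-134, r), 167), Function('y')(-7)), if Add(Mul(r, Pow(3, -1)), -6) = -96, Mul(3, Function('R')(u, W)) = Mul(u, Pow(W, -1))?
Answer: Rational(4977, 151) ≈ 32.960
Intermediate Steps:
Function('R')(u, W) = Mul(Rational(1, 3), u, Pow(W, -1)) (Function('R')(u, W) = Mul(Rational(1, 3), Mul(u, Pow(W, -1))) = Mul(Rational(1, 3), u, Pow(W, -1)))
Function('y')(s) = Pow(Add(s, Mul(Rational(4, 3), Pow(s, -1))), -1) (Function('y')(s) = Pow(Add(s, Mul(Rational(1, 3), 4, Pow(s, -1))), -1) = Pow(Add(s, Mul(Rational(4, 3), Pow(s, -1))), -1))
r = -270 (r = Add(18, Mul(3, -96)) = Add(18, -288) = -270)
Mul(Add(Add(-134, r), 167), Function('y')(-7)) = Mul(Add(Add(-134, -270), 167), Mul(3, -7, Pow(Add(4, Mul(3, Pow(-7, 2))), -1))) = Mul(Add(-404, 167), Mul(3, -7, Pow(Add(4, Mul(3, 49)), -1))) = Mul(-237, Mul(3, -7, Pow(Add(4, 147), -1))) = Mul(-237, Mul(3, -7, Pow(151, -1))) = Mul(-237, Mul(3, -7, Rational(1, 151))) = Mul(-237, Rational(-21, 151)) = Rational(4977, 151)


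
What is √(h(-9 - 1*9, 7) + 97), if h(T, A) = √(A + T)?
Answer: √(97 + I*√11) ≈ 9.8503 + 0.1684*I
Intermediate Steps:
√(h(-9 - 1*9, 7) + 97) = √(√(7 + (-9 - 1*9)) + 97) = √(√(7 + (-9 - 9)) + 97) = √(√(7 - 18) + 97) = √(√(-11) + 97) = √(I*√11 + 97) = √(97 + I*√11)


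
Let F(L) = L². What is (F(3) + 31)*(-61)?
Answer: -2440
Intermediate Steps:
(F(3) + 31)*(-61) = (3² + 31)*(-61) = (9 + 31)*(-61) = 40*(-61) = -2440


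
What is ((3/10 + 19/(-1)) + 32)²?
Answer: 17689/100 ≈ 176.89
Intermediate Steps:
((3/10 + 19/(-1)) + 32)² = ((3*(⅒) + 19*(-1)) + 32)² = ((3/10 - 19) + 32)² = (-187/10 + 32)² = (133/10)² = 17689/100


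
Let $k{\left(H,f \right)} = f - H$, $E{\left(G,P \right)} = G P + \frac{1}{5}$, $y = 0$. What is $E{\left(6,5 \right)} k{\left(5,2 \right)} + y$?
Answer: $- \frac{453}{5} \approx -90.6$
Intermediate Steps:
$E{\left(G,P \right)} = \frac{1}{5} + G P$ ($E{\left(G,P \right)} = G P + \frac{1}{5} = \frac{1}{5} + G P$)
$E{\left(6,5 \right)} k{\left(5,2 \right)} + y = \left(\frac{1}{5} + 6 \cdot 5\right) \left(2 - 5\right) + 0 = \left(\frac{1}{5} + 30\right) \left(2 - 5\right) + 0 = \frac{151}{5} \left(-3\right) + 0 = - \frac{453}{5} + 0 = - \frac{453}{5}$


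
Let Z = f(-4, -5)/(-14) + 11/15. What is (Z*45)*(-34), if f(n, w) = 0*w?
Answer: -1122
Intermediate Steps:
f(n, w) = 0
Z = 11/15 (Z = 0/(-14) + 11/15 = 0*(-1/14) + 11*(1/15) = 0 + 11/15 = 11/15 ≈ 0.73333)
(Z*45)*(-34) = ((11/15)*45)*(-34) = 33*(-34) = -1122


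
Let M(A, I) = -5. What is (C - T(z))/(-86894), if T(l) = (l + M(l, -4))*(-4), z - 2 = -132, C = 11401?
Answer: -10861/86894 ≈ -0.12499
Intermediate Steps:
z = -130 (z = 2 - 132 = -130)
T(l) = 20 - 4*l (T(l) = (l - 5)*(-4) = (-5 + l)*(-4) = 20 - 4*l)
(C - T(z))/(-86894) = (11401 - (20 - 4*(-130)))/(-86894) = (11401 - (20 + 520))*(-1/86894) = (11401 - 1*540)*(-1/86894) = (11401 - 540)*(-1/86894) = 10861*(-1/86894) = -10861/86894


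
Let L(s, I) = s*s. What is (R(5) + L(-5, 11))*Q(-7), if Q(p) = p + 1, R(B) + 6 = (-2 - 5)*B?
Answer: 96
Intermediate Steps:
L(s, I) = s**2
R(B) = -6 - 7*B (R(B) = -6 + (-2 - 5)*B = -6 - 7*B)
Q(p) = 1 + p
(R(5) + L(-5, 11))*Q(-7) = ((-6 - 7*5) + (-5)**2)*(1 - 7) = ((-6 - 35) + 25)*(-6) = (-41 + 25)*(-6) = -16*(-6) = 96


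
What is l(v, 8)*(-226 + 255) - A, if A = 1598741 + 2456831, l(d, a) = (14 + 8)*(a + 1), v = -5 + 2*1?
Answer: -4049830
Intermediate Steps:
v = -3 (v = -5 + 2 = -3)
l(d, a) = 22 + 22*a (l(d, a) = 22*(1 + a) = 22 + 22*a)
A = 4055572
l(v, 8)*(-226 + 255) - A = (22 + 22*8)*(-226 + 255) - 1*4055572 = (22 + 176)*29 - 4055572 = 198*29 - 4055572 = 5742 - 4055572 = -4049830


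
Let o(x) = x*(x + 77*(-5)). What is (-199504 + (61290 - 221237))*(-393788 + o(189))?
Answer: 154862993232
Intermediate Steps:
o(x) = x*(-385 + x) (o(x) = x*(x - 385) = x*(-385 + x))
(-199504 + (61290 - 221237))*(-393788 + o(189)) = (-199504 + (61290 - 221237))*(-393788 + 189*(-385 + 189)) = (-199504 - 159947)*(-393788 + 189*(-196)) = -359451*(-393788 - 37044) = -359451*(-430832) = 154862993232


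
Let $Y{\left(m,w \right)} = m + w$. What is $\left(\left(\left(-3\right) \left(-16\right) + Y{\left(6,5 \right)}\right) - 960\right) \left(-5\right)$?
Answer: $4505$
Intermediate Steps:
$\left(\left(\left(-3\right) \left(-16\right) + Y{\left(6,5 \right)}\right) - 960\right) \left(-5\right) = \left(\left(\left(-3\right) \left(-16\right) + \left(6 + 5\right)\right) - 960\right) \left(-5\right) = \left(\left(48 + 11\right) - 960\right) \left(-5\right) = \left(59 - 960\right) \left(-5\right) = \left(-901\right) \left(-5\right) = 4505$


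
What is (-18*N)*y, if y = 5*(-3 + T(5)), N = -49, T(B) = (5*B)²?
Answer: 2743020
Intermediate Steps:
T(B) = 25*B²
y = 3110 (y = 5*(-3 + 25*5²) = 5*(-3 + 25*25) = 5*(-3 + 625) = 5*622 = 3110)
(-18*N)*y = -18*(-49)*3110 = 882*3110 = 2743020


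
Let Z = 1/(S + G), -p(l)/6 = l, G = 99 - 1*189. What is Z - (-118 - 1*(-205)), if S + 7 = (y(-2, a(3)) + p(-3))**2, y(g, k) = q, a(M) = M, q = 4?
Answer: -33668/387 ≈ -86.997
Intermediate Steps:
G = -90 (G = 99 - 189 = -90)
p(l) = -6*l
y(g, k) = 4
S = 477 (S = -7 + (4 - 6*(-3))**2 = -7 + (4 + 18)**2 = -7 + 22**2 = -7 + 484 = 477)
Z = 1/387 (Z = 1/(477 - 90) = 1/387 ≈ 0.0025840)
Z - (-118 - 1*(-205)) = 1/387 - (-118 - 1*(-205)) = 1/387 - (-118 + 205) = 1/387 - 1*87 = 1/387 - 87 = -33668/387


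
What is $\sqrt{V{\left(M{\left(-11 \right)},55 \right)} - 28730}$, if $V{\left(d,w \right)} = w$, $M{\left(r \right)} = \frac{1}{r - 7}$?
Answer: $5 i \sqrt{1147} \approx 169.34 i$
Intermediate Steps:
$M{\left(r \right)} = \frac{1}{-7 + r}$
$\sqrt{V{\left(M{\left(-11 \right)},55 \right)} - 28730} = \sqrt{55 - 28730} = \sqrt{-28675} = 5 i \sqrt{1147}$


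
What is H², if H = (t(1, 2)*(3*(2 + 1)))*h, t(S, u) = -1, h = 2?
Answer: 324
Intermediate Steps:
H = -18 (H = -3*(2 + 1)*2 = -3*3*2 = -1*9*2 = -9*2 = -18)
H² = (-18)² = 324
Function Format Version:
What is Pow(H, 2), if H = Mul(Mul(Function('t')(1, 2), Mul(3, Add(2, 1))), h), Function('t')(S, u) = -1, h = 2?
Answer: 324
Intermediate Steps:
H = -18 (H = Mul(Mul(-1, Mul(3, Add(2, 1))), 2) = Mul(Mul(-1, Mul(3, 3)), 2) = Mul(Mul(-1, 9), 2) = Mul(-9, 2) = -18)
Pow(H, 2) = Pow(-18, 2) = 324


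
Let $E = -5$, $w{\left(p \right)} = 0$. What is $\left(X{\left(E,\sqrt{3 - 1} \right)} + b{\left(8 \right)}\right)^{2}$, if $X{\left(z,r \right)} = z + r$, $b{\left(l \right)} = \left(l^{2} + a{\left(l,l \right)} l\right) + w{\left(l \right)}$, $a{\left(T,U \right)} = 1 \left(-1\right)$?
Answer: $\left(51 + \sqrt{2}\right)^{2} \approx 2747.3$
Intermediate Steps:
$a{\left(T,U \right)} = -1$
$b{\left(l \right)} = l^{2} - l$ ($b{\left(l \right)} = \left(l^{2} - l\right) + 0 = l^{2} - l$)
$X{\left(z,r \right)} = r + z$
$\left(X{\left(E,\sqrt{3 - 1} \right)} + b{\left(8 \right)}\right)^{2} = \left(\left(\sqrt{3 - 1} - 5\right) + 8 \left(-1 + 8\right)\right)^{2} = \left(\left(\sqrt{2} - 5\right) + 8 \cdot 7\right)^{2} = \left(\left(-5 + \sqrt{2}\right) + 56\right)^{2} = \left(51 + \sqrt{2}\right)^{2}$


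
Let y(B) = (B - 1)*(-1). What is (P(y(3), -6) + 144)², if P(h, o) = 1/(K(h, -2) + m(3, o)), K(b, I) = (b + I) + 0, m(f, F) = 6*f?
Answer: 4068289/196 ≈ 20757.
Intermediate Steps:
K(b, I) = I + b (K(b, I) = (I + b) + 0 = I + b)
y(B) = 1 - B (y(B) = (-1 + B)*(-1) = 1 - B)
P(h, o) = 1/(16 + h) (P(h, o) = 1/((-2 + h) + 6*3) = 1/((-2 + h) + 18) = 1/(16 + h))
(P(y(3), -6) + 144)² = (1/(16 + (1 - 1*3)) + 144)² = (1/(16 + (1 - 3)) + 144)² = (1/(16 - 2) + 144)² = (1/14 + 144)² = (2017/14)² = 4068289/196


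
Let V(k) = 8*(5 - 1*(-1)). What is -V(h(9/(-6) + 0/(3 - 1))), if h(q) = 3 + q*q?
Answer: -48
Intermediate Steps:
h(q) = 3 + q²
V(k) = 48 (V(k) = 8*(5 + 1) = 8*6 = 48)
-V(h(9/(-6) + 0/(3 - 1))) = -1*48 = -48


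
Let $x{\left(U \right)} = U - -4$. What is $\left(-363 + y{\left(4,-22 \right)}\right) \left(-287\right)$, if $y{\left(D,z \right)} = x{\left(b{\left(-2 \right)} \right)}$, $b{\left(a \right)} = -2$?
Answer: $103607$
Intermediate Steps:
$x{\left(U \right)} = 4 + U$ ($x{\left(U \right)} = U + 4 = 4 + U$)
$y{\left(D,z \right)} = 2$ ($y{\left(D,z \right)} = 4 - 2 = 2$)
$\left(-363 + y{\left(4,-22 \right)}\right) \left(-287\right) = \left(-363 + 2\right) \left(-287\right) = \left(-361\right) \left(-287\right) = 103607$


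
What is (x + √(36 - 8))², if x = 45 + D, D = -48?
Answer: 37 - 12*√7 ≈ 5.2510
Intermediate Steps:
x = -3 (x = 45 - 48 = -3)
(x + √(36 - 8))² = (-3 + √(36 - 8))² = (-3 + √28)² = (-3 + 2*√7)²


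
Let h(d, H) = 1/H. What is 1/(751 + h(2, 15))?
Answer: 15/11266 ≈ 0.0013314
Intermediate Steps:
1/(751 + h(2, 15)) = 1/(751 + 1/15) = 1/(11266/15) = 15/11266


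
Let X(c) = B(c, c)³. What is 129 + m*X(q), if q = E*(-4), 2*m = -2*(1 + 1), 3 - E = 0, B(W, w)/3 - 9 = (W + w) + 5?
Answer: 54129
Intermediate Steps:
B(W, w) = 42 + 3*W + 3*w (B(W, w) = 27 + 3*((W + w) + 5) = 27 + 3*(5 + W + w) = 27 + (15 + 3*W + 3*w) = 42 + 3*W + 3*w)
E = 3 (E = 3 - 1*0 = 3 + 0 = 3)
m = -2 (m = (-2*(1 + 1))/2 = (-2*2)/2 = (½)*(-4) = -2)
q = -12 (q = 3*(-4) = -12)
X(c) = (42 + 6*c)³ (X(c) = (42 + 3*c + 3*c)³ = (42 + 6*c)³)
129 + m*X(q) = 129 - 432*(7 - 12)³ = 129 - 432*(-5)³ = 129 - 432*(-125) = 129 - 2*(-27000) = 129 + 54000 = 54129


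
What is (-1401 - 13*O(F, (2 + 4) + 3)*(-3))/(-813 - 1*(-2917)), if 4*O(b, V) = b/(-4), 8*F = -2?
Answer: -89625/134656 ≈ -0.66558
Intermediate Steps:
F = -¼ (F = (⅛)*(-2) = -¼ ≈ -0.25000)
O(b, V) = -b/16 (O(b, V) = (b/(-4))/4 = (b*(-¼))/4 = (-b/4)/4 = -b/16)
(-1401 - 13*O(F, (2 + 4) + 3)*(-3))/(-813 - 1*(-2917)) = (-1401 - (-13)*(-1)/(16*4)*(-3))/(-813 - 1*(-2917)) = (-1401 - 13*1/64*(-3))/(-813 + 2917) = (-1401 - 13/64*(-3))/2104 = (-1401 + 39/64)*(1/2104) = -89625/64*1/2104 = -89625/134656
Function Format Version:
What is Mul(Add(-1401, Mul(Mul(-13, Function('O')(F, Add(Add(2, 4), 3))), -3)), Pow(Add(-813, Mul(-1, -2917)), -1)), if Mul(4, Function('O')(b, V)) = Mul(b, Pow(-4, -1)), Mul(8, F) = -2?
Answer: Rational(-89625, 134656) ≈ -0.66558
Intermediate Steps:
F = Rational(-1, 4) (F = Mul(Rational(1, 8), -2) = Rational(-1, 4) ≈ -0.25000)
Function('O')(b, V) = Mul(Rational(-1, 16), b) (Function('O')(b, V) = Mul(Rational(1, 4), Mul(b, Pow(-4, -1))) = Mul(Rational(1, 4), Mul(b, Rational(-1, 4))) = Mul(Rational(1, 4), Mul(Rational(-1, 4), b)) = Mul(Rational(-1, 16), b))
Mul(Add(-1401, Mul(Mul(-13, Function('O')(F, Add(Add(2, 4), 3))), -3)), Pow(Add(-813, Mul(-1, -2917)), -1)) = Mul(Add(-1401, Mul(Mul(-13, Mul(Rational(-1, 16), Rational(-1, 4))), -3)), Pow(Add(-813, Mul(-1, -2917)), -1)) = Mul(Add(-1401, Mul(Mul(-13, Rational(1, 64)), -3)), Pow(Add(-813, 2917), -1)) = Mul(Add(-1401, Mul(Rational(-13, 64), -3)), Pow(2104, -1)) = Mul(Add(-1401, Rational(39, 64)), Rational(1, 2104)) = Mul(Rational(-89625, 64), Rational(1, 2104)) = Rational(-89625, 134656)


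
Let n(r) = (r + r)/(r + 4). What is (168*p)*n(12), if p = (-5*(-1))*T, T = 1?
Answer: 1260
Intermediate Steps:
n(r) = 2*r/(4 + r) (n(r) = (2*r)/(4 + r) = 2*r/(4 + r))
p = 5 (p = -5*(-1)*1 = 5*1 = 5)
(168*p)*n(12) = (168*5)*(2*12/(4 + 12)) = 840*(2*12/16) = 840*(2*12*(1/16)) = 840*(3/2) = 1260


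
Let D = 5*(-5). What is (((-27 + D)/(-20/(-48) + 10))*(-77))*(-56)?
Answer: -2690688/125 ≈ -21526.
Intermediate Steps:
D = -25
(((-27 + D)/(-20/(-48) + 10))*(-77))*(-56) = (((-27 - 25)/(-20/(-48) + 10))*(-77))*(-56) = (-52/(-20*(-1/48) + 10)*(-77))*(-56) = (-52/(5/12 + 10)*(-77))*(-56) = (-52/125/12*(-77))*(-56) = (-52*12/125*(-77))*(-56) = -624/125*(-77)*(-56) = (48048/125)*(-56) = -2690688/125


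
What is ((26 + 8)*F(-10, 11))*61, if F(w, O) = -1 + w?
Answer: -22814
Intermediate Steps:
((26 + 8)*F(-10, 11))*61 = ((26 + 8)*(-1 - 10))*61 = (34*(-11))*61 = -374*61 = -22814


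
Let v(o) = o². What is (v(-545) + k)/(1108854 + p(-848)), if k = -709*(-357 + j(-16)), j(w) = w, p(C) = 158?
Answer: 280741/554506 ≈ 0.50629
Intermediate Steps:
k = 264457 (k = -709*(-357 - 16) = -709*(-373) = 264457)
(v(-545) + k)/(1108854 + p(-848)) = ((-545)² + 264457)/(1108854 + 158) = (297025 + 264457)/1109012 = 561482*(1/1109012) = 280741/554506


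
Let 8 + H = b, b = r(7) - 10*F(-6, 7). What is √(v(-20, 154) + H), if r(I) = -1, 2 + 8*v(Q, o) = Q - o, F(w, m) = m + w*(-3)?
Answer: I*√281 ≈ 16.763*I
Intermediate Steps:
F(w, m) = m - 3*w
v(Q, o) = -¼ - o/8 + Q/8 (v(Q, o) = -¼ + (Q - o)/8 = -¼ + (-o/8 + Q/8) = -¼ - o/8 + Q/8)
b = -251 (b = -1 - 10*(7 - 3*(-6)) = -1 - 10*(7 + 18) = -1 - 10*25 = -1 - 250 = -251)
H = -259 (H = -8 - 251 = -259)
√(v(-20, 154) + H) = √((-¼ - ⅛*154 + (⅛)*(-20)) - 259) = √((-¼ - 77/4 - 5/2) - 259) = √(-22 - 259) = √(-281) = I*√281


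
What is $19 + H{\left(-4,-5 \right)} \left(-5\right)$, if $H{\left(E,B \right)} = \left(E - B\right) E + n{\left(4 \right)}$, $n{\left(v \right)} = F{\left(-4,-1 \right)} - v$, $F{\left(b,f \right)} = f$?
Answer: $64$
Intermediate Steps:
$n{\left(v \right)} = -1 - v$
$H{\left(E,B \right)} = -5 + E \left(E - B\right)$ ($H{\left(E,B \right)} = \left(E - B\right) E - 5 = E \left(E - B\right) - 5 = -5 + E \left(E - B\right)$)
$19 + H{\left(-4,-5 \right)} \left(-5\right) = 19 + \left(-5 + \left(-4\right)^{2} - \left(-5\right) \left(-4\right)\right) \left(-5\right) = 19 + \left(-5 + 16 - 20\right) \left(-5\right) = 19 - -45 = 19 + 45 = 64$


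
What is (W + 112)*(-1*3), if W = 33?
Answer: -435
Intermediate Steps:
(W + 112)*(-1*3) = (33 + 112)*(-1*3) = 145*(-3) = -435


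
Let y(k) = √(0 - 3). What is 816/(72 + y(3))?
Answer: 19584/1729 - 272*I*√3/1729 ≈ 11.327 - 0.27248*I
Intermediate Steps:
y(k) = I*√3 (y(k) = √(-3) = I*√3)
816/(72 + y(3)) = 816/(72 + I*√3)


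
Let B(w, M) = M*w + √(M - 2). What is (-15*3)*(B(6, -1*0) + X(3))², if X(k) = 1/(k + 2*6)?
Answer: 449/5 - 6*I*√2 ≈ 89.8 - 8.4853*I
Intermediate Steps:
B(w, M) = √(-2 + M) + M*w (B(w, M) = M*w + √(-2 + M) = √(-2 + M) + M*w)
X(k) = 1/(12 + k) (X(k) = 1/(k + 12) = 1/(12 + k))
(-15*3)*(B(6, -1*0) + X(3))² = (-15*3)*((√(-2 - 1*0) - 1*0*6) + 1/(12 + 3))² = -45*((√(-2 + 0) + 0*6) + 1/15)² = -45*((√(-2) + 0) + 1/15)² = -45*((I*√2 + 0) + 1/15)² = -45*(I*√2 + 1/15)² = -45*(1/15 + I*√2)²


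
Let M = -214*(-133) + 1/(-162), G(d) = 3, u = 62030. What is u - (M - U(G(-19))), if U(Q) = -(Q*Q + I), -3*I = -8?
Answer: 5436127/162 ≈ 33556.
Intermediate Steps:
I = 8/3 (I = -1/3*(-8) = 8/3 ≈ 2.6667)
M = 4610843/162 (M = 28462 - 1/162 = 4610843/162 ≈ 28462.)
U(Q) = -8/3 - Q**2 (U(Q) = -(Q*Q + 8/3) = -(Q**2 + 8/3) = -(8/3 + Q**2) = -8/3 - Q**2)
u - (M - U(G(-19))) = 62030 - (4610843/162 - (-8/3 - 1*3**2)) = 62030 - (4610843/162 - (-8/3 - 1*9)) = 62030 - (4610843/162 - (-8/3 - 9)) = 62030 - (4610843/162 - 1*(-35/3)) = 62030 - (4610843/162 + 35/3) = 62030 - 1*4612733/162 = 62030 - 4612733/162 = 5436127/162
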